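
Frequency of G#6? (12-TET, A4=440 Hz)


f = 440 × 2^(n/12) where n = semitones from A4
G#6: 23 semitones from A4
f = 440 × 2^(23/12)
f = 1661.22 Hz


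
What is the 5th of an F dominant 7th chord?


Reasoning:
Dominant 7th chord = root + major 3rd + perfect 5th + minor 7th
Seventh chords stack in thirds, so the letter names are F-A-C-E
Root: F
Major 3rd above F: A
Perfect 5th above F: C
Minor 7th above F: Eb
The 5th = C


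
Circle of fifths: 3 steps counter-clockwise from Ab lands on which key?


Solution.
Each counter-clockwise step moves down a perfect 5th (= up a perfect 4th)
From Ab: Ab → Db → F#/Gb → B
= B


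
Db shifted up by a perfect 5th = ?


Let's work it out.
perfect 5th: 5 letter names, 7 semitones
Letter: D + 4 → A
Pitch: Db + 7 semitones, spelled as an A → Ab
= Ab


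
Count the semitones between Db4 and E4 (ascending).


Solution.
Absolute semitone position = octave×12 + chromatic position
Db4: 4×12 + 1 = 49
E4: 4×12 + 4 = 52
Difference = 52 - 49 = 3
= 3 semitones


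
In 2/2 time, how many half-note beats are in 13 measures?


Reasoning:
Time signature 2/2: the bottom number 2 means the half note gets one count
The top number 2 means 2 half-note beats per measure
Total = 2 × 13 measures
= 26 half-note beats


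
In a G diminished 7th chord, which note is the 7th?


Diminished 7th chord = root + minor 3rd + diminished 5th + diminished 7th
Seventh chords stack in thirds, so the letter names are G-B-D-F
Root: G
Minor 3rd above G: Bb
Diminished 5th above G: Db
Diminished 7th above G: Fb
The 7th = Fb


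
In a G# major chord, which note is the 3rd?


Reasoning:
Major triad = root + major 3rd (4 semitones) + perfect 5th (7 semitones)
A triad on G# stacks thirds, so the chord tones use letter names G-B-D
Root: G#
Major 3rd above G#: B#
Perfect 5th above G#: D#
The 3rd = B#


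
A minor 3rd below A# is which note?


A 3rd spans 3 letter names, so from A we land on F
A minor 3rd = 3 semitones below A#
Spell F at that pitch: F##
= F##


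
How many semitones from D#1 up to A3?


Let's work it out.
Absolute semitone position = octave×12 + chromatic position
D#1: 1×12 + 3 = 15
A3: 3×12 + 9 = 45
Difference = 45 - 15 = 30
= 30 semitones


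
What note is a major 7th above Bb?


A 7th spans 7 letter names, so from B we land on A
A major 7th = 11 semitones above Bb
Spell A at that pitch: A
= A


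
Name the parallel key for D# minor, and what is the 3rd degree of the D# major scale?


Step by step:
Parallel keys share the same tonic but differ in mode
D# minor → parallel is D# major
D# major scale: D# E# F## G# A# B# C##
= D# major; 3rd degree = F##


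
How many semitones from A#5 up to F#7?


Step by step:
Absolute semitone position = octave×12 + chromatic position
A#5: 5×12 + 10 = 70
F#7: 7×12 + 6 = 90
Difference = 90 - 70 = 20
= 20 semitones


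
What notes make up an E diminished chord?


Let's work it out.
Diminished triad = root + minor 3rd (3 semitones) + diminished 5th (6 semitones)
A triad on E stacks thirds, so the chord tones use letter names E-G-B
Root: E
Minor 3rd above E: G
Diminished 5th above E: Bb
Chord = E G Bb


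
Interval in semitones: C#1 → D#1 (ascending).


Let's work it out.
Absolute semitone position = octave×12 + chromatic position
C#1: 1×12 + 1 = 13
D#1: 1×12 + 3 = 15
Difference = 15 - 13 = 2
= 2 semitones


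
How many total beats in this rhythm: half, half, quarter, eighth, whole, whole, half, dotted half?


Working:
Beat values:
  half = 2 beats
  half = 2 beats
  quarter = 1 beat
  eighth = 0.5 beats
  whole = 4 beats
  whole = 4 beats
  half = 2 beats
  dotted half = 3 beats
Sum = 2 + 2 + 1 + 0.5 + 4 + 4 + 2 + 3
= 18.5 beats


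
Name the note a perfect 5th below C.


Solution.
A 5th spans 5 letter names, so from C we land on F
A perfect 5th = 7 semitones below C
Spell F at that pitch: F
= F


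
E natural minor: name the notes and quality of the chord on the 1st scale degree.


E natural minor scale: E F# G A B C D
Diatonic triad on degree 1 stacks scale notes 1, 3, 5: E G B
E→G = 3 semitones; E→B = 7 semitones → minor triad
= E G B (minor)


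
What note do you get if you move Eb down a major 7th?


Working:
major 7th: 7 letter names, 11 semitones
Letter: E - 6 → F
Pitch: Eb - 11 semitones, spelled as an F → Fb
= Fb


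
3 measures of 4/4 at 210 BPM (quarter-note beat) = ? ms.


Solution.
Quarter-note beat duration = 60000 / 210 ms
Beats per measure (4/4) = 4
One measure = 4 × 60000 / 210 = 240000 / 210 ms
3 measures = 3 × 240000 / 210 = 720000 / 210
= 3428.6 ms


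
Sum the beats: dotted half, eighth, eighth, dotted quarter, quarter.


Solution.
Beat values:
  dotted half = 3 beats
  eighth = 0.5 beats
  eighth = 0.5 beats
  dotted quarter = 1.5 beats
  quarter = 1 beat
Sum = 3 + 0.5 + 0.5 + 1.5 + 1
= 6.5 beats


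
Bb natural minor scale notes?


Working:
Natural minor scale pattern: W-H-W-W-H-W-W (2-1-2-2-1-2-2 semitones)
Starting from Bb:
  Bb + 2 semitones → C
  C + 1 semitone → Db
  Db + 2 semitones → Eb
  Eb + 2 semitones → F
  F + 1 semitone → Gb
  Gb + 2 semitones → Ab
  Ab + 2 semitones → Bb
Scale = Bb C Db Eb F Gb Ab


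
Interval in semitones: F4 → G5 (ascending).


Step by step:
Absolute semitone position = octave×12 + chromatic position
F4: 4×12 + 5 = 53
G5: 5×12 + 7 = 67
Difference = 67 - 53 = 14
= 14 semitones


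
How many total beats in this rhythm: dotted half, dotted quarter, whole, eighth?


Let's work it out.
Beat values:
  dotted half = 3 beats
  dotted quarter = 1.5 beats
  whole = 4 beats
  eighth = 0.5 beats
Sum = 3 + 1.5 + 4 + 0.5
= 9 beats


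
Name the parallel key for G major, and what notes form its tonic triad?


Parallel keys share the same tonic but differ in mode
G major → parallel is G minor
Tonic triad of G minor = G Bb D
= G minor; triad = G Bb D


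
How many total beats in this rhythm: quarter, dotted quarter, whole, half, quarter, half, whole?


Solution.
Beat values:
  quarter = 1 beat
  dotted quarter = 1.5 beats
  whole = 4 beats
  half = 2 beats
  quarter = 1 beat
  half = 2 beats
  whole = 4 beats
Sum = 1 + 1.5 + 4 + 2 + 1 + 2 + 4
= 15.5 beats


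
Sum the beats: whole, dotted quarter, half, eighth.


Beat values:
  whole = 4 beats
  dotted quarter = 1.5 beats
  half = 2 beats
  eighth = 0.5 beats
Sum = 4 + 1.5 + 2 + 0.5
= 8 beats


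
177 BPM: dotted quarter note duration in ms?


Let's work it out.
One quarter-note beat = 60000 / BPM = 60000 / 177 ms
Dotted quarter note = 3/2 × quarter note
Duration = 3/2 × 60000 / 177 = 90000 / 177
= 508.5 ms


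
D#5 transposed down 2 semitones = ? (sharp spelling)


Solution.
D#5: chromatic position 3 in octave 5 → absolute = 5×12 + 3 = 63
Transpose down 2: 63 - 2 = 61
61 = 5×12 + 1 → C# in octave 5
Result = C#5


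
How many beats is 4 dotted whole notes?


Solution.
Base whole note = 4 beats
Dot 1 adds half the previous value: +2
One dotted whole = 4 + 2 = 6
4 of them = 4 × 6 = 24
= 24 beats


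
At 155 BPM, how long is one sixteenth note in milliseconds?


One quarter-note beat = 60000 / BPM = 60000 / 155 ms
Sixteenth note = 1/4 × quarter note
Duration = 1/4 × 60000 / 155 = 15000 / 155
= 96.8 ms


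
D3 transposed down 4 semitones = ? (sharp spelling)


D3: chromatic position 2 in octave 3 → absolute = 3×12 + 2 = 38
Transpose down 4: 38 - 4 = 34
34 = 2×12 + 10 → A# in octave 2
Result = A#2


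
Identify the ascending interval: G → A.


Let's work it out.
Letter names: G → A spans 2 letter names → a 2nd
Semitones: G → A = 2 half-steps
A 2nd of 2 semitones is a major 2nd
= major 2nd


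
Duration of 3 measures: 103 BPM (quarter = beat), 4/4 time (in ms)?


Quarter-note beat duration = 60000 / 103 ms
Beats per measure (4/4) = 4
One measure = 4 × 60000 / 103 = 240000 / 103 ms
3 measures = 3 × 240000 / 103 = 720000 / 103
= 6990.3 ms


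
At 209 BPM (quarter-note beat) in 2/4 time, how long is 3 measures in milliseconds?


Quarter-note beat duration = 60000 / 209 ms
Beats per measure (2/4) = 2
One measure = 2 × 60000 / 209 = 120000 / 209 ms
3 measures = 3 × 120000 / 209 = 360000 / 209
= 1722.5 ms


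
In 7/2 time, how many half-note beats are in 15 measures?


Time signature 7/2: the bottom number 2 means the half note gets one count
The top number 7 means 7 half-note beats per measure
Total = 7 × 15 measures
= 105 half-note beats


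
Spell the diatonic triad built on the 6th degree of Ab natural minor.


Working:
Ab natural minor scale: Ab Bb Cb Db Eb Fb Gb
Diatonic triad on degree 6 stacks scale notes 6, 1, 3: Fb Ab Cb
Fb→Ab = 4 semitones; Fb→Cb = 7 semitones → major triad
= Fb Ab Cb (major)


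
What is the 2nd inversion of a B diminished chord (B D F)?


Step by step:
Root position: B D F
2nd inversion: move root and 3rd up an octave
Bass note: F
Notes (bottom to top) = F B D


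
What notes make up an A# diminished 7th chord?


Working:
Diminished 7th chord = root + minor 3rd + diminished 5th + diminished 7th
Seventh chords stack in thirds, so the letter names are A-C-E-G
Root: A#
Minor 3rd above A#: C#
Diminished 5th above A#: E
Diminished 7th above A#: G
Chord = A# C# E G


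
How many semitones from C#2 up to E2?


Let's work it out.
Absolute semitone position = octave×12 + chromatic position
C#2: 2×12 + 1 = 25
E2: 2×12 + 4 = 28
Difference = 28 - 25 = 3
= 3 semitones


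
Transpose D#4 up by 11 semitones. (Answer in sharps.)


Working:
D#4: chromatic position 3 in octave 4 → absolute = 4×12 + 3 = 51
Transpose up 11: 51 + 11 = 62
62 = 5×12 + 2 → D in octave 5
Result = D5


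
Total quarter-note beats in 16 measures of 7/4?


Time signature 7/4: the bottom number 4 means the quarter note gets one count
The top number 7 means 7 quarter-note beats per measure
Total = 7 × 16 measures
= 112 quarter-note beats


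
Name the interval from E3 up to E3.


Solution.
Letter names: E → E spans 1 letter name → a unison
Semitones: E3 → E3 = 0 half-steps
A unison of 0 semitones is a perfect unison
= perfect unison


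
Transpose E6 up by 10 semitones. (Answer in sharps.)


Step by step:
E6: chromatic position 4 in octave 6 → absolute = 6×12 + 4 = 76
Transpose up 10: 76 + 10 = 86
86 = 7×12 + 2 → D in octave 7
Result = D7


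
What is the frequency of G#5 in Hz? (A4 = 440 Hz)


Reasoning:
f = 440 × 2^(n/12) where n = semitones from A4
G#5: 11 semitones from A4
f = 440 × 2^(11/12)
f = 830.61 Hz


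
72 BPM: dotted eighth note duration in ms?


Reasoning:
One quarter-note beat = 60000 / BPM = 60000 / 72 ms
Dotted eighth note = 3/4 × quarter note
Duration = 3/4 × 60000 / 72 = 45000 / 72
= 625.0 ms


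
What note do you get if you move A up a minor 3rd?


Reasoning:
minor 3rd: 3 letter names, 3 semitones
Letter: A + 2 → C
Pitch: A + 3 semitones, spelled as a C → C
= C


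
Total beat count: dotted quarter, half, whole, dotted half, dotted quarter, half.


Working:
Beat values:
  dotted quarter = 1.5 beats
  half = 2 beats
  whole = 4 beats
  dotted half = 3 beats
  dotted quarter = 1.5 beats
  half = 2 beats
Sum = 1.5 + 2 + 4 + 3 + 1.5 + 2
= 14 beats


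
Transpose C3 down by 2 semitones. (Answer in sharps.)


Step by step:
C3: chromatic position 0 in octave 3 → absolute = 3×12 + 0 = 36
Transpose down 2: 36 - 2 = 34
34 = 2×12 + 10 → A# in octave 2
Result = A#2


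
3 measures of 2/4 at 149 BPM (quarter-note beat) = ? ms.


Solution.
Quarter-note beat duration = 60000 / 149 ms
Beats per measure (2/4) = 2
One measure = 2 × 60000 / 149 = 120000 / 149 ms
3 measures = 3 × 120000 / 149 = 360000 / 149
= 2416.1 ms


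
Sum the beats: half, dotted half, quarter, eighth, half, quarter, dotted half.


Working:
Beat values:
  half = 2 beats
  dotted half = 3 beats
  quarter = 1 beat
  eighth = 0.5 beats
  half = 2 beats
  quarter = 1 beat
  dotted half = 3 beats
Sum = 2 + 3 + 1 + 0.5 + 2 + 1 + 3
= 12.5 beats


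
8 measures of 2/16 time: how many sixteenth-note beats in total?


Time signature 2/16: the bottom number 16 means the sixteenth note gets one count
The top number 2 means 2 sixteenth-note beats per measure
Total = 2 × 8 measures
= 16 sixteenth-note beats


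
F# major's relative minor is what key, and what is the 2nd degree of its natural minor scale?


Let's work it out.
The relative minor shares the major's key signature and starts on its 6th degree
6th degree = a major 6th above the tonic; a major 6th above F# is D#
→ relative minor of F# major is D# minor
D# natural minor scale: D# E# F# G# A# B C#
= D# minor; 2nd degree = E#


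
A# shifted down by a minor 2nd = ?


Step by step:
minor 2nd: 2 letter names, 1 semitones
Letter: A - 1 → G
Pitch: A# - 1 semitones, spelled as a G → G##
= G##


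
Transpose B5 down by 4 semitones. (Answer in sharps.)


B5: chromatic position 11 in octave 5 → absolute = 5×12 + 11 = 71
Transpose down 4: 71 - 4 = 67
67 = 5×12 + 7 → G in octave 5
Result = G5


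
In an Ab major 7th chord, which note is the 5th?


Step by step:
Major 7th chord = root + major 3rd + perfect 5th + major 7th
Seventh chords stack in thirds, so the letter names are A-C-E-G
Root: Ab
Major 3rd above Ab: C
Perfect 5th above Ab: Eb
Major 7th above Ab: G
The 5th = Eb


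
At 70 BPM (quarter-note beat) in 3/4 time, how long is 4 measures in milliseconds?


Quarter-note beat duration = 60000 / 70 ms
Beats per measure (3/4) = 3
One measure = 3 × 60000 / 70 = 180000 / 70 ms
4 measures = 4 × 180000 / 70 = 720000 / 70
= 10285.7 ms


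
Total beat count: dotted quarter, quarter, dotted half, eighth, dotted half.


Working:
Beat values:
  dotted quarter = 1.5 beats
  quarter = 1 beat
  dotted half = 3 beats
  eighth = 0.5 beats
  dotted half = 3 beats
Sum = 1.5 + 1 + 3 + 0.5 + 3
= 9 beats


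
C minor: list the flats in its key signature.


Solution.
Flat minor keys: A(0), D(1), G(2), C(3), F(4), Bb(5), Eb(6), Ab(7)
C minor has 3 flats
Order of flats: Bb Eb Ab Db Gb Cb Fb → first 3: Bb, Eb, Ab
= Bb, Eb, Ab


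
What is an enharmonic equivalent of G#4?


Solution.
Enharmonic notes sound the same pitch but are spelled with different letter names
G# and Ab name the same pitch class
= Ab4


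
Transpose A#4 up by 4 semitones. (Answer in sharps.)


Let's work it out.
A#4: chromatic position 10 in octave 4 → absolute = 4×12 + 10 = 58
Transpose up 4: 58 + 4 = 62
62 = 5×12 + 2 → D in octave 5
Result = D5


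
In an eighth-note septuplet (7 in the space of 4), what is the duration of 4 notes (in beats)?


Reasoning:
Septuplet: 7 notes occupy the space of 4 eighth notes
Space = 4 × 1/2 = 2 beats
Each septuplet note = 2 / 7 = 2/7 beats
4 notes = 4 × 2/7 = 8/7
= 8/7 beats


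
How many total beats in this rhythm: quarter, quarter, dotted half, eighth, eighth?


Working:
Beat values:
  quarter = 1 beat
  quarter = 1 beat
  dotted half = 3 beats
  eighth = 0.5 beats
  eighth = 0.5 beats
Sum = 1 + 1 + 3 + 0.5 + 0.5
= 6 beats


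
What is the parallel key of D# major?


Solution.
Parallel keys share the same tonic but differ in mode
D# major → parallel is D# minor
= D# minor


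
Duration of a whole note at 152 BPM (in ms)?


One quarter-note beat = 60000 / BPM = 60000 / 152 ms
Whole note = 4 × quarter note
Duration = 4 × 60000 / 152 = 240000 / 152
= 1578.9 ms


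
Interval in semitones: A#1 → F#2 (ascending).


Step by step:
Absolute semitone position = octave×12 + chromatic position
A#1: 1×12 + 10 = 22
F#2: 2×12 + 6 = 30
Difference = 30 - 22 = 8
= 8 semitones


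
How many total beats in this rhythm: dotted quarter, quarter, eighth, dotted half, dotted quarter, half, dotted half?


Step by step:
Beat values:
  dotted quarter = 1.5 beats
  quarter = 1 beat
  eighth = 0.5 beats
  dotted half = 3 beats
  dotted quarter = 1.5 beats
  half = 2 beats
  dotted half = 3 beats
Sum = 1.5 + 1 + 0.5 + 3 + 1.5 + 2 + 3
= 12.5 beats


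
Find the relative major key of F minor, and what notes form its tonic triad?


Let's work it out.
The relative major shares the key signature and is a minor 3rd above the minor tonic
A minor 3rd above F is Ab
→ relative major of F minor is Ab major
Tonic triad of Ab major = root + major 3rd + perfect 5th = Ab C Eb
= Ab major; triad = Ab C Eb


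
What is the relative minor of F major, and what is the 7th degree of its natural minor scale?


Reasoning:
The relative minor shares the major's key signature and starts on its 6th degree
6th degree = a major 6th above the tonic; a major 6th above F is D
→ relative minor of F major is D minor
D natural minor scale: D E F G A Bb C
= D minor; 7th degree = C


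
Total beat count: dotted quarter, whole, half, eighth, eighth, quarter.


Beat values:
  dotted quarter = 1.5 beats
  whole = 4 beats
  half = 2 beats
  eighth = 0.5 beats
  eighth = 0.5 beats
  quarter = 1 beat
Sum = 1.5 + 4 + 2 + 0.5 + 0.5 + 1
= 9.5 beats


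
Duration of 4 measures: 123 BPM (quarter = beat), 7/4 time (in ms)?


Solution.
Quarter-note beat duration = 60000 / 123 ms
Beats per measure (7/4) = 7
One measure = 7 × 60000 / 123 = 420000 / 123 ms
4 measures = 4 × 420000 / 123 = 1680000 / 123
= 13658.5 ms


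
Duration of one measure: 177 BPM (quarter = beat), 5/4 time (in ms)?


Reasoning:
Quarter-note beat duration = 60000 / 177 ms
Beats per measure (5/4) = 5
One measure = 5 × 60000 / 177 = 300000 / 177 ms
= 1694.9 ms


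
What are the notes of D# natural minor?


Natural minor scale pattern: W-H-W-W-H-W-W (2-1-2-2-1-2-2 semitones)
Starting from D#:
  D# + 2 semitones → E#
  E# + 1 semitone → F#
  F# + 2 semitones → G#
  G# + 2 semitones → A#
  A# + 1 semitone → B
  B + 2 semitones → C#
  C# + 2 semitones → D#
Scale = D# E# F# G# A# B C#


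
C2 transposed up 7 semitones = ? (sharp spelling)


Step by step:
C2: chromatic position 0 in octave 2 → absolute = 2×12 + 0 = 24
Transpose up 7: 24 + 7 = 31
31 = 2×12 + 7 → G in octave 2
Result = G2


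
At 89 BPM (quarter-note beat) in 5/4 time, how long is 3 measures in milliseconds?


Solution.
Quarter-note beat duration = 60000 / 89 ms
Beats per measure (5/4) = 5
One measure = 5 × 60000 / 89 = 300000 / 89 ms
3 measures = 3 × 300000 / 89 = 900000 / 89
= 10112.4 ms


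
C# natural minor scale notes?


Solution.
Natural minor scale pattern: W-H-W-W-H-W-W (2-1-2-2-1-2-2 semitones)
Starting from C#:
  C# + 2 semitones → D#
  D# + 1 semitone → E
  E + 2 semitones → F#
  F# + 2 semitones → G#
  G# + 1 semitone → A
  A + 2 semitones → B
  B + 2 semitones → C#
Scale = C# D# E F# G# A B


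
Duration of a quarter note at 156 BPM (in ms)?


Reasoning:
One quarter-note beat = 60000 / BPM = 60000 / 156 ms
Duration = 60000 / 156
= 384.6 ms


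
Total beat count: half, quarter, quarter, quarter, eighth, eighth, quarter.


Reasoning:
Beat values:
  half = 2 beats
  quarter = 1 beat
  quarter = 1 beat
  quarter = 1 beat
  eighth = 0.5 beats
  eighth = 0.5 beats
  quarter = 1 beat
Sum = 2 + 1 + 1 + 1 + 0.5 + 0.5 + 1
= 7 beats


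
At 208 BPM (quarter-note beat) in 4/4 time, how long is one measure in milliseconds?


Step by step:
Quarter-note beat duration = 60000 / 208 ms
Beats per measure (4/4) = 4
One measure = 4 × 60000 / 208 = 240000 / 208 ms
= 1153.8 ms


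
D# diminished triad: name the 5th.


Let's work it out.
Diminished triad = root + minor 3rd (3 semitones) + diminished 5th (6 semitones)
A triad on D# stacks thirds, so the chord tones use letter names D-F-A
Root: D#
Minor 3rd above D#: F#
Diminished 5th above D#: A
The 5th = A


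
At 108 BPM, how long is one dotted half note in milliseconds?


One quarter-note beat = 60000 / BPM = 60000 / 108 ms
Dotted half note = 3 × quarter note
Duration = 3 × 60000 / 108 = 180000 / 108
= 1666.7 ms


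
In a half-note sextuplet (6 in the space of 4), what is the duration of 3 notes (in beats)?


Step by step:
Sextuplet: 6 notes occupy the space of 4 half notes
Space = 4 × 2 = 8 beats
Each sextuplet note = 8 / 6 = 4/3 beats
3 notes = 3 × 4/3 = 4
= 4 beats


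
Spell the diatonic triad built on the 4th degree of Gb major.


Let's work it out.
Gb major scale: Gb Ab Bb Cb Db Eb F
Diatonic triad on degree 4 stacks scale notes 4, 6, 1: Cb Eb Gb
Cb→Eb = 4 semitones; Cb→Gb = 7 semitones → major triad
= Cb Eb Gb (major)


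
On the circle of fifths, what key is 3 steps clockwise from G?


Solution.
Each clockwise step on the circle of fifths moves up a perfect 5th
From G: G → D → A → E
= E


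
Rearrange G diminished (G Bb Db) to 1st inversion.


Root position: G Bb Db
1st inversion: move root up an octave
Bass note: Bb
Notes (bottom to top) = Bb Db G


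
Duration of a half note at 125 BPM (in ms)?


One quarter-note beat = 60000 / BPM = 60000 / 125 ms
Half note = 2 × quarter note
Duration = 2 × 60000 / 125 = 120000 / 125
= 960.0 ms


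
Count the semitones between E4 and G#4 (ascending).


Reasoning:
Absolute semitone position = octave×12 + chromatic position
E4: 4×12 + 4 = 52
G#4: 4×12 + 8 = 56
Difference = 56 - 52 = 4
= 4 semitones


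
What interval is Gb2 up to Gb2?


Step by step:
Letter names: G → G spans 1 letter name → a unison
Semitones: Gb2 → Gb2 = 0 half-steps
A unison of 0 semitones is a perfect unison
= perfect unison


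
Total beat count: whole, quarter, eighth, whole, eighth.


Working:
Beat values:
  whole = 4 beats
  quarter = 1 beat
  eighth = 0.5 beats
  whole = 4 beats
  eighth = 0.5 beats
Sum = 4 + 1 + 0.5 + 4 + 0.5
= 10 beats


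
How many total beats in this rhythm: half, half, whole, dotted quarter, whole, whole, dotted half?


Working:
Beat values:
  half = 2 beats
  half = 2 beats
  whole = 4 beats
  dotted quarter = 1.5 beats
  whole = 4 beats
  whole = 4 beats
  dotted half = 3 beats
Sum = 2 + 2 + 4 + 1.5 + 4 + 4 + 3
= 20.5 beats


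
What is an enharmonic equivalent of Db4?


Enharmonic notes sound the same pitch but are spelled with different letter names
Db and C# name the same pitch class
= C#4


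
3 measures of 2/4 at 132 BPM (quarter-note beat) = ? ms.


Quarter-note beat duration = 60000 / 132 ms
Beats per measure (2/4) = 2
One measure = 2 × 60000 / 132 = 120000 / 132 ms
3 measures = 3 × 120000 / 132 = 360000 / 132
= 2727.3 ms


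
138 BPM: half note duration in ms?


Solution.
One quarter-note beat = 60000 / BPM = 60000 / 138 ms
Half note = 2 × quarter note
Duration = 2 × 60000 / 138 = 120000 / 138
= 869.6 ms


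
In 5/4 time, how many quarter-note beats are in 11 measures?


Time signature 5/4: the bottom number 4 means the quarter note gets one count
The top number 5 means 5 quarter-note beats per measure
Total = 5 × 11 measures
= 55 quarter-note beats


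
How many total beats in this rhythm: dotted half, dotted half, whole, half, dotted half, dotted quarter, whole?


Solution.
Beat values:
  dotted half = 3 beats
  dotted half = 3 beats
  whole = 4 beats
  half = 2 beats
  dotted half = 3 beats
  dotted quarter = 1.5 beats
  whole = 4 beats
Sum = 3 + 3 + 4 + 2 + 3 + 1.5 + 4
= 20.5 beats


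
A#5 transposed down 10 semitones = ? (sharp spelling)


Step by step:
A#5: chromatic position 10 in octave 5 → absolute = 5×12 + 10 = 70
Transpose down 10: 70 - 10 = 60
60 = 5×12 + 0 → C in octave 5
Result = C5


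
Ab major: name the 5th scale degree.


Major scale pattern: W-W-H-W-W-W-H (2-2-1-2-2-2-1 semitones)
Starting from Ab:
  Ab + 2 semitones → Bb
  Bb + 2 semitones → C
  C + 1 semitone → Db
  Db + 2 semitones → Eb
  Eb + 2 semitones → F
  F + 2 semitones → G
  G + 1 semitone → Ab
Scale: Ab Bb C Db Eb F G
Degree 5 = Eb


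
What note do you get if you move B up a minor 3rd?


Solution.
minor 3rd: 3 letter names, 3 semitones
Letter: B + 2 → D
Pitch: B + 3 semitones, spelled as a D → D
= D


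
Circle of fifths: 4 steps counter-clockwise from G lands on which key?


Solution.
Each counter-clockwise step moves down a perfect 5th (= up a perfect 4th)
From G: G → C → F → Bb → Eb
= Eb


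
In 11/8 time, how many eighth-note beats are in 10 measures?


Let's work it out.
Time signature 11/8: the bottom number 8 means the eighth note gets one count
The top number 11 means 11 eighth-note beats per measure
Total = 11 × 10 measures
= 110 eighth-note beats


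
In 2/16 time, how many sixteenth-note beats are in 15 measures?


Let's work it out.
Time signature 2/16: the bottom number 16 means the sixteenth note gets one count
The top number 2 means 2 sixteenth-note beats per measure
Total = 2 × 15 measures
= 30 sixteenth-note beats


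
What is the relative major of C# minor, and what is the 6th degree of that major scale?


Solution.
The relative major shares the key signature and is a minor 3rd above the minor tonic
A minor 3rd above C# is E
→ relative major of C# minor is E major
E major scale: E F# G# A B C# D#
= E major; 6th degree = C#


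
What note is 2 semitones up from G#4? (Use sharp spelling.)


Reasoning:
G#4: chromatic position 8 in octave 4 → absolute = 4×12 + 8 = 56
Transpose up 2: 56 + 2 = 58
58 = 4×12 + 10 → A# in octave 4
Result = A#4


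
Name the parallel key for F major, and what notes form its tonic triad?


Parallel keys share the same tonic but differ in mode
F major → parallel is F minor
Tonic triad of F minor = F Ab C
= F minor; triad = F Ab C


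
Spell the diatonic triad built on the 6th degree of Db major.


Solution.
Db major scale: Db Eb F Gb Ab Bb C
Diatonic triad on degree 6 stacks scale notes 6, 1, 3: Bb Db F
Bb→Db = 3 semitones; Bb→F = 7 semitones → minor triad
= Bb Db F (minor)


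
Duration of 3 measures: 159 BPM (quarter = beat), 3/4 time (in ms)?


Solution.
Quarter-note beat duration = 60000 / 159 ms
Beats per measure (3/4) = 3
One measure = 3 × 60000 / 159 = 180000 / 159 ms
3 measures = 3 × 180000 / 159 = 540000 / 159
= 3396.2 ms


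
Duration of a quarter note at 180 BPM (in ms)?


One quarter-note beat = 60000 / BPM = 60000 / 180 ms
Duration = 60000 / 180
= 333.3 ms


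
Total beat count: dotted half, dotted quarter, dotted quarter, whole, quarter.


Solution.
Beat values:
  dotted half = 3 beats
  dotted quarter = 1.5 beats
  dotted quarter = 1.5 beats
  whole = 4 beats
  quarter = 1 beat
Sum = 3 + 1.5 + 1.5 + 4 + 1
= 11 beats


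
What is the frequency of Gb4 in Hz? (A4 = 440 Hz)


Working:
f = 440 × 2^(n/12) where n = semitones from A4
Gb4: -3 semitones from A4
f = 440 × 2^(-3/12)
f = 369.99 Hz


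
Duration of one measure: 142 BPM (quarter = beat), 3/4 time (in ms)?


Quarter-note beat duration = 60000 / 142 ms
Beats per measure (3/4) = 3
One measure = 3 × 60000 / 142 = 180000 / 142 ms
= 1267.6 ms


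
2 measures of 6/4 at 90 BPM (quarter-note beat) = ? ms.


Quarter-note beat duration = 60000 / 90 ms
Beats per measure (6/4) = 6
One measure = 6 × 60000 / 90 = 360000 / 90 ms
2 measures = 2 × 360000 / 90 = 720000 / 90
= 8000.0 ms


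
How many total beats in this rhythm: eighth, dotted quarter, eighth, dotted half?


Step by step:
Beat values:
  eighth = 0.5 beats
  dotted quarter = 1.5 beats
  eighth = 0.5 beats
  dotted half = 3 beats
Sum = 0.5 + 1.5 + 0.5 + 3
= 5.5 beats


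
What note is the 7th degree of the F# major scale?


Major scale pattern: W-W-H-W-W-W-H (2-2-1-2-2-2-1 semitones)
Starting from F#:
  F# + 2 semitones → G#
  G# + 2 semitones → A#
  A# + 1 semitone → B
  B + 2 semitones → C#
  C# + 2 semitones → D#
  D# + 2 semitones → E#
  E# + 1 semitone → F#
Scale: F# G# A# B C# D# E#
Degree 7 = E#


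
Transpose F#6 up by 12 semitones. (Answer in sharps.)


Let's work it out.
F#6: chromatic position 6 in octave 6 → absolute = 6×12 + 6 = 78
Transpose up 12: 78 + 12 = 90
90 = 7×12 + 6 → F# in octave 7
Result = F#7


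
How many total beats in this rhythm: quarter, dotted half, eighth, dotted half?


Working:
Beat values:
  quarter = 1 beat
  dotted half = 3 beats
  eighth = 0.5 beats
  dotted half = 3 beats
Sum = 1 + 3 + 0.5 + 3
= 7.5 beats


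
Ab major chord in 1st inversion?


Root position: Ab C Eb
1st inversion: move root up an octave
Bass note: C
Notes (bottom to top) = C Eb Ab


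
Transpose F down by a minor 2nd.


Step by step:
minor 2nd: 2 letter names, 1 semitones
Letter: F - 1 → E
Pitch: F - 1 semitones, spelled as an E → E
= E


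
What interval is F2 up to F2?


Reasoning:
Letter names: F → F spans 1 letter name → a unison
Semitones: F2 → F2 = 0 half-steps
A unison of 0 semitones is a perfect unison
= perfect unison


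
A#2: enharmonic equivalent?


Reasoning:
Enharmonic notes sound the same pitch but are spelled with different letter names
A# and Bb name the same pitch class
= Bb2


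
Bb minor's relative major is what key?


Reasoning:
The relative major shares the key signature and is a minor 3rd above the minor tonic
A minor 3rd above Bb is Db
→ relative major of Bb minor is Db major
= Db major


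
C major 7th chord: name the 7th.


Solution.
Major 7th chord = root + major 3rd + perfect 5th + major 7th
Seventh chords stack in thirds, so the letter names are C-E-G-B
Root: C
Major 3rd above C: E
Perfect 5th above C: G
Major 7th above C: B
The 7th = B


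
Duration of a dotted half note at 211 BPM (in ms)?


Working:
One quarter-note beat = 60000 / BPM = 60000 / 211 ms
Dotted half note = 3 × quarter note
Duration = 3 × 60000 / 211 = 180000 / 211
= 853.1 ms


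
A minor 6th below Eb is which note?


Let's work it out.
A 6th spans 6 letter names, so from E we land on G
A minor 6th = 8 semitones below Eb
Spell G at that pitch: G
= G


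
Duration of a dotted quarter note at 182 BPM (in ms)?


Step by step:
One quarter-note beat = 60000 / BPM = 60000 / 182 ms
Dotted quarter note = 3/2 × quarter note
Duration = 3/2 × 60000 / 182 = 90000 / 182
= 494.5 ms


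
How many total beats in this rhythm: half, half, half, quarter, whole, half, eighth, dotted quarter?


Step by step:
Beat values:
  half = 2 beats
  half = 2 beats
  half = 2 beats
  quarter = 1 beat
  whole = 4 beats
  half = 2 beats
  eighth = 0.5 beats
  dotted quarter = 1.5 beats
Sum = 2 + 2 + 2 + 1 + 4 + 2 + 0.5 + 1.5
= 15 beats


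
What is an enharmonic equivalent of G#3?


Let's work it out.
Enharmonic notes sound the same pitch but are spelled with different letter names
G# and Ab name the same pitch class
= Ab3


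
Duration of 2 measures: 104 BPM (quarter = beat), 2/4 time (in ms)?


Solution.
Quarter-note beat duration = 60000 / 104 ms
Beats per measure (2/4) = 2
One measure = 2 × 60000 / 104 = 120000 / 104 ms
2 measures = 2 × 120000 / 104 = 240000 / 104
= 2307.7 ms


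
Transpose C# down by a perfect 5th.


Reasoning:
perfect 5th: 5 letter names, 7 semitones
Letter: C - 4 → F
Pitch: C# - 7 semitones, spelled as an F → F#
= F#


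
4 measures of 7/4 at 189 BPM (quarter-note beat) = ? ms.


Quarter-note beat duration = 60000 / 189 ms
Beats per measure (7/4) = 7
One measure = 7 × 60000 / 189 = 420000 / 189 ms
4 measures = 4 × 420000 / 189 = 1680000 / 189
= 8888.9 ms


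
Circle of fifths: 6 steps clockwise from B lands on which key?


Solution.
Each clockwise step on the circle of fifths moves up a perfect 5th
From B: B → F#/Gb → Db → Ab → Eb → Bb → F
= F


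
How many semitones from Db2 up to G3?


Absolute semitone position = octave×12 + chromatic position
Db2: 2×12 + 1 = 25
G3: 3×12 + 7 = 43
Difference = 43 - 25 = 18
= 18 semitones


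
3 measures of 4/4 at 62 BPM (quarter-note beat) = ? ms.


Let's work it out.
Quarter-note beat duration = 60000 / 62 ms
Beats per measure (4/4) = 4
One measure = 4 × 60000 / 62 = 240000 / 62 ms
3 measures = 3 × 240000 / 62 = 720000 / 62
= 11612.9 ms


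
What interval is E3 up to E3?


Letter names: E → E spans 1 letter name → a unison
Semitones: E3 → E3 = 0 half-steps
A unison of 0 semitones is a perfect unison
= perfect unison


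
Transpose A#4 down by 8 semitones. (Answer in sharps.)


A#4: chromatic position 10 in octave 4 → absolute = 4×12 + 10 = 58
Transpose down 8: 58 - 8 = 50
50 = 4×12 + 2 → D in octave 4
Result = D4


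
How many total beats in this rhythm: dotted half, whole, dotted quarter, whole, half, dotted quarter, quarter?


Step by step:
Beat values:
  dotted half = 3 beats
  whole = 4 beats
  dotted quarter = 1.5 beats
  whole = 4 beats
  half = 2 beats
  dotted quarter = 1.5 beats
  quarter = 1 beat
Sum = 3 + 4 + 1.5 + 4 + 2 + 1.5 + 1
= 17 beats


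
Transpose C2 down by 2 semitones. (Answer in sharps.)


Reasoning:
C2: chromatic position 0 in octave 2 → absolute = 2×12 + 0 = 24
Transpose down 2: 24 - 2 = 22
22 = 1×12 + 10 → A# in octave 1
Result = A#1


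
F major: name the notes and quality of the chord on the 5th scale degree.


Working:
F major scale: F G A Bb C D E
Diatonic triad on degree 5 stacks scale notes 5, 7, 2: C E G
C→E = 4 semitones; C→G = 7 semitones → major triad
= C E G (major)


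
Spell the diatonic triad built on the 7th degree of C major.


C major scale: C D E F G A B
Diatonic triad on degree 7 stacks scale notes 7, 2, 4: B D F
B→D = 3 semitones; B→F = 6 semitones → diminished triad
= B D F (diminished)


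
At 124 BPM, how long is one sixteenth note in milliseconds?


One quarter-note beat = 60000 / BPM = 60000 / 124 ms
Sixteenth note = 1/4 × quarter note
Duration = 1/4 × 60000 / 124 = 15000 / 124
= 121.0 ms


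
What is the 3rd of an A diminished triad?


Diminished triad = root + minor 3rd (3 semitones) + diminished 5th (6 semitones)
A triad on A stacks thirds, so the chord tones use letter names A-C-E
Root: A
Minor 3rd above A: C
Diminished 5th above A: Eb
The 3rd = C


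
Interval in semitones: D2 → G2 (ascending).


Step by step:
Absolute semitone position = octave×12 + chromatic position
D2: 2×12 + 2 = 26
G2: 2×12 + 7 = 31
Difference = 31 - 26 = 5
= 5 semitones


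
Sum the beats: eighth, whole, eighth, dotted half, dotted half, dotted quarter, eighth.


Beat values:
  eighth = 0.5 beats
  whole = 4 beats
  eighth = 0.5 beats
  dotted half = 3 beats
  dotted half = 3 beats
  dotted quarter = 1.5 beats
  eighth = 0.5 beats
Sum = 0.5 + 4 + 0.5 + 3 + 3 + 1.5 + 0.5
= 13 beats


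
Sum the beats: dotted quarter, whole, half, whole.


Beat values:
  dotted quarter = 1.5 beats
  whole = 4 beats
  half = 2 beats
  whole = 4 beats
Sum = 1.5 + 4 + 2 + 4
= 11.5 beats


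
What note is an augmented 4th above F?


Solution.
A 4th spans 4 letter names, so from F we land on B
An augmented 4th = 6 semitones above F
Spell B at that pitch: B
= B


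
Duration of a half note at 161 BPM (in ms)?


Reasoning:
One quarter-note beat = 60000 / BPM = 60000 / 161 ms
Half note = 2 × quarter note
Duration = 2 × 60000 / 161 = 120000 / 161
= 745.3 ms


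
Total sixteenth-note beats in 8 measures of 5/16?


Working:
Time signature 5/16: the bottom number 16 means the sixteenth note gets one count
The top number 5 means 5 sixteenth-note beats per measure
Total = 5 × 8 measures
= 40 sixteenth-note beats


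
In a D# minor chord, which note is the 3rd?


Step by step:
Minor triad = root + minor 3rd (3 semitones) + perfect 5th (7 semitones)
A triad on D# stacks thirds, so the chord tones use letter names D-F-A
Root: D#
Minor 3rd above D#: F#
Perfect 5th above D#: A#
The 3rd = F#


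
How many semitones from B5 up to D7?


Working:
Absolute semitone position = octave×12 + chromatic position
B5: 5×12 + 11 = 71
D7: 7×12 + 2 = 86
Difference = 86 - 71 = 15
= 15 semitones


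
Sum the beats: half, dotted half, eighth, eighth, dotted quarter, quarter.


Step by step:
Beat values:
  half = 2 beats
  dotted half = 3 beats
  eighth = 0.5 beats
  eighth = 0.5 beats
  dotted quarter = 1.5 beats
  quarter = 1 beat
Sum = 2 + 3 + 0.5 + 0.5 + 1.5 + 1
= 8.5 beats


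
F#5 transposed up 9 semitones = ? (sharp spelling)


Let's work it out.
F#5: chromatic position 6 in octave 5 → absolute = 5×12 + 6 = 66
Transpose up 9: 66 + 9 = 75
75 = 6×12 + 3 → D# in octave 6
Result = D#6


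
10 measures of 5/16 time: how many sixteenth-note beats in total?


Reasoning:
Time signature 5/16: the bottom number 16 means the sixteenth note gets one count
The top number 5 means 5 sixteenth-note beats per measure
Total = 5 × 10 measures
= 50 sixteenth-note beats


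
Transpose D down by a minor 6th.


Reasoning:
minor 6th: 6 letter names, 8 semitones
Letter: D - 5 → F
Pitch: D - 8 semitones, spelled as an F → F#
= F#


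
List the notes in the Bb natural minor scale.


Working:
Natural minor scale pattern: W-H-W-W-H-W-W (2-1-2-2-1-2-2 semitones)
Starting from Bb:
  Bb + 2 semitones → C
  C + 1 semitone → Db
  Db + 2 semitones → Eb
  Eb + 2 semitones → F
  F + 1 semitone → Gb
  Gb + 2 semitones → Ab
  Ab + 2 semitones → Bb
Scale = Bb C Db Eb F Gb Ab


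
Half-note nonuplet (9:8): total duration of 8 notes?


Nonuplet: 9 notes occupy the space of 8 half notes
Space = 8 × 2 = 16 beats
Each nonuplet note = 16 / 9 = 16/9 beats
8 notes = 8 × 16/9 = 128/9
= 128/9 beats


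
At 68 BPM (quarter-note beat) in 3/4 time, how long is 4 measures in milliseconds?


Reasoning:
Quarter-note beat duration = 60000 / 68 ms
Beats per measure (3/4) = 3
One measure = 3 × 60000 / 68 = 180000 / 68 ms
4 measures = 4 × 180000 / 68 = 720000 / 68
= 10588.2 ms


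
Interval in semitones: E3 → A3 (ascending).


Let's work it out.
Absolute semitone position = octave×12 + chromatic position
E3: 3×12 + 4 = 40
A3: 3×12 + 9 = 45
Difference = 45 - 40 = 5
= 5 semitones


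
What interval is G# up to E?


Let's work it out.
Letter names: G → E spans 6 letter names → a 6th
Semitones: G# → E = 8 half-steps
A 6th of 8 semitones is a minor 6th
= minor 6th


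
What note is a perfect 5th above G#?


A 5th spans 5 letter names, so from G we land on D
A perfect 5th = 7 semitones above G#
Spell D at that pitch: D#
= D#


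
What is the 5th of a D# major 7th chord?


Let's work it out.
Major 7th chord = root + major 3rd + perfect 5th + major 7th
Seventh chords stack in thirds, so the letter names are D-F-A-C
Root: D#
Major 3rd above D#: F##
Perfect 5th above D#: A#
Major 7th above D#: C##
The 5th = A#


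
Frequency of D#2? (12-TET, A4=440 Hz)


f = 440 × 2^(n/12) where n = semitones from A4
D#2: -30 semitones from A4
f = 440 × 2^(-30/12)
f = 77.78 Hz


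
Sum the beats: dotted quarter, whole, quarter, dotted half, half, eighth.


Solution.
Beat values:
  dotted quarter = 1.5 beats
  whole = 4 beats
  quarter = 1 beat
  dotted half = 3 beats
  half = 2 beats
  eighth = 0.5 beats
Sum = 1.5 + 4 + 1 + 3 + 2 + 0.5
= 12 beats


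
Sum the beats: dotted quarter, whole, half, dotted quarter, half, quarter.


Let's work it out.
Beat values:
  dotted quarter = 1.5 beats
  whole = 4 beats
  half = 2 beats
  dotted quarter = 1.5 beats
  half = 2 beats
  quarter = 1 beat
Sum = 1.5 + 4 + 2 + 1.5 + 2 + 1
= 12 beats


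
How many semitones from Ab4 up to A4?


Let's work it out.
Absolute semitone position = octave×12 + chromatic position
Ab4: 4×12 + 8 = 56
A4: 4×12 + 9 = 57
Difference = 57 - 56 = 1
= 1 semitone


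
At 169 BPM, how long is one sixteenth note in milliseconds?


Let's work it out.
One quarter-note beat = 60000 / BPM = 60000 / 169 ms
Sixteenth note = 1/4 × quarter note
Duration = 1/4 × 60000 / 169 = 15000 / 169
= 88.8 ms


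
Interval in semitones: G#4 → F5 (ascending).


Reasoning:
Absolute semitone position = octave×12 + chromatic position
G#4: 4×12 + 8 = 56
F5: 5×12 + 5 = 65
Difference = 65 - 56 = 9
= 9 semitones
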